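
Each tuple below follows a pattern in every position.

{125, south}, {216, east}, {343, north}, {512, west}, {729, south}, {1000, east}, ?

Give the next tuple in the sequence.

First part — perfect cubes: 5³, 6³, 7³, …: 125, 216, 343, 512, 729, 1000 → 1331.
Direction: repeats south → east → north → west, so south, east, north, west, south, east → north.
Putting it together: {1331, north}.

{1331, north}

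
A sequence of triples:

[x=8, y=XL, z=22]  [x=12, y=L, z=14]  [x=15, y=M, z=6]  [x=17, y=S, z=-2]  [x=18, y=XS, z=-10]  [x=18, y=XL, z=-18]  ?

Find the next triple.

X: differences are 4, 3, 2, … (decreasing by 1 each time), so 8, 12, 15, 17, 18, 18 → 17.
For the y, repeats XL → L → M → S → XS: XL, L, M, S, XS, XL → L.
Z: 22, 14, 6, -2, -10, -18 → -26 (−8 each step).
Putting it together: [x=17, y=L, z=-26].

[x=17, y=L, z=-26]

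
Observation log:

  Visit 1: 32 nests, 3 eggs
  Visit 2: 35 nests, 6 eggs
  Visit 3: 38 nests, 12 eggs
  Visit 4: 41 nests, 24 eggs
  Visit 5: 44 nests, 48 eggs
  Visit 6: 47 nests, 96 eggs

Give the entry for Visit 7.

Nests: +3 each step; 32, 35, 38, 41, 44, 47 → 50.
Eggs goes 3, 6, 12, 24, 48, 96 → 192 (×2 each step).
Putting it together: 50 nests, 192 eggs.

50 nests, 192 eggs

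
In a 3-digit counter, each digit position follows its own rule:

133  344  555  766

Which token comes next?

First digit goes 1, 3, 5, 7 → 9 (+2 each step, mod 10).
Second digit: +1 each step, mod 10; 3, 4, 5, 6 → 7.
For the third digit, +1 each step, mod 10: 3, 4, 5, 6 → 7.
Combining the parts gives 977.

977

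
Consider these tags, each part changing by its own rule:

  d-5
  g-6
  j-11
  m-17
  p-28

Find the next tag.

s-45

Letter goes d, g, j, m, p → s (letters move forward 3 places in the alphabet).
Second component — each term is the sum of the two before it: 5, 6, 11, 17, 28 → 45.
Combining the parts gives s-45.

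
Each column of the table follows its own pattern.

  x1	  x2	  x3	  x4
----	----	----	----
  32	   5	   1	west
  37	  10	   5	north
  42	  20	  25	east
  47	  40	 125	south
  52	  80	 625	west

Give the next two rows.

57  160  3125  north; 62  320  15625  east

Column x1: +5 each step; 32, 37, 42, 47, 52 → 57 → 62.
Column x2: ×2 each step, so 5, 10, 20, 40, 80 → 160 → 320.
Column x3 — ×5 each step: 1, 5, 25, 125, 625 → 3125 → 15625.
Column x4: west, north, east, south, west → north → east (repeats west → north → east → south).
So the next two rows are 57  160  3125  north and 62  320  15625  east.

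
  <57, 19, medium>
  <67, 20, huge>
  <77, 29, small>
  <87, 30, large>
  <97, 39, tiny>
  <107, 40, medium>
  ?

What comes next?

<117, 49, huge>

First coordinate: 57, 67, 77, 87, 97, 107 → 117 (+10 each step).
For the second coordinate, alternating steps +1, +9, +1, +9, …: 19, 20, 29, 30, 39, 40 → 49.
Size goes medium, huge, small, large, tiny, medium → huge (repeats medium → huge → small → large → tiny).
Combining the parts gives <117, 49, huge>.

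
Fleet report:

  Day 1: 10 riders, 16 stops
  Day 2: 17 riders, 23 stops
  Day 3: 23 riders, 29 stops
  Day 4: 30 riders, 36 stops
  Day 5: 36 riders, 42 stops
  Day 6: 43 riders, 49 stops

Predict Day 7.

For the riders, alternating steps +7, +6, +7, +6, …: 10, 17, 23, 30, 36, 43 → 49.
Stops — always 6 more than the riders: 16, 23, 29, 36, 42, 49 → 55.
Putting it together: 49 riders, 55 stops.

49 riders, 55 stops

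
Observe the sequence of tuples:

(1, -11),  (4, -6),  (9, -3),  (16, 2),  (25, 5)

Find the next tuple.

(36, 10)

For the first component, perfect squares: 1², 2², 3², …: 1, 4, 9, 16, 25 → 36.
Second component: alternating steps +5, +3, +5, +3, …, so -11, -6, -3, 2, 5 → 10.
Combining the parts gives (36, 10).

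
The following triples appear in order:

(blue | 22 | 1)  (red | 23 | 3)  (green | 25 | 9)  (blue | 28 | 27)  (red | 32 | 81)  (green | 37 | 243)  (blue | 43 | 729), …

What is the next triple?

For the colour, repeats blue → red → green: blue, red, green, blue, red, green, blue → red.
Second part: 22, 23, 25, 28, 32, 37, 43 → 50 (differences are 1, 2, 3, … (increasing by 1 each time)).
For the third part, ×3 each step: 1, 3, 9, 27, 81, 243, 729 → 2187.
Putting it together: (red | 50 | 2187).

(red | 50 | 2187)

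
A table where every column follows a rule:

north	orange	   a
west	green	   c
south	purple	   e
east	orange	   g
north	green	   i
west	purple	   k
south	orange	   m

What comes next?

Direction: repeats north → west → south → east; north, west, south, east, north, west, south → east.
Colour — repeats orange → green → purple: orange, green, purple, orange, green, purple, orange → green.
Letter: letters move forward 2 places in the alphabet; a, c, e, g, i, k, m → o.
Combining the parts gives east  green  o.

east  green  o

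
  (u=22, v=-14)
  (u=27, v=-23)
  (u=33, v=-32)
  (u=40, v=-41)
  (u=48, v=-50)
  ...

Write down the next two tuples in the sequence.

(u=57, v=-59), (u=67, v=-68)

U — differences are 5, 6, 7, … (increasing by 1 each time): 22, 27, 33, 40, 48 → 57 → 67.
V: -14, -23, -32, -41, -50 → -59 → -68 (−9 each step).
So the next two tuples are (u=57, v=-59) and (u=67, v=-68).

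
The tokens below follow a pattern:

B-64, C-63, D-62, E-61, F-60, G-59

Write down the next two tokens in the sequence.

H-58 then I-57

Letter: letters move forward 1 place in the alphabet; B, C, D, E, F, G → H → I.
Second component: 64, 63, 62, 61, 60, 59 → 58 → 57 (−1 each step).
So the next two tokens are H-58 and I-57.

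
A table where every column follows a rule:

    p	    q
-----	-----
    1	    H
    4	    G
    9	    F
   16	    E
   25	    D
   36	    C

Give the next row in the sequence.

49  B

Column p goes 1, 4, 9, 16, 25, 36 → 49 (perfect squares: 1², 2², 3², …).
Column q: letters move back 1 place in the alphabet; H, G, F, E, D, C → B.
Combining the parts gives 49  B.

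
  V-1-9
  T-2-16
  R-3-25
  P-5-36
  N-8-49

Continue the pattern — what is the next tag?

Letter: letters move back 2 places in the alphabet, so V, T, R, P, N → L.
Second component: each term is the sum of the two before it; 1, 2, 3, 5, 8 → 13.
Third component: 9, 16, 25, 36, 49 → 64 (perfect squares: 3², 4², 5², …).
So the next tag is L-13-64.

L-13-64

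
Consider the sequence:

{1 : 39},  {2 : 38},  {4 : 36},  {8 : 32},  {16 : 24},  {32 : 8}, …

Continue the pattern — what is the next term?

First slot goes 1, 2, 4, 8, 16, 32 → 64 (×2 each step).
For the second slot, together with the first slot always sums to 40: 39, 38, 36, 32, 24, 8 → -24.
Combining the parts gives {64 : -24}.

{64 : -24}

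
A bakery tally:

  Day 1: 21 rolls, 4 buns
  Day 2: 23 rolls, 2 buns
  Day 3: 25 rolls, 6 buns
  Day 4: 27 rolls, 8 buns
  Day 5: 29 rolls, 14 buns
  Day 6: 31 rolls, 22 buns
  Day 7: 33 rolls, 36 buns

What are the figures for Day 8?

Rolls: 21, 23, 25, 27, 29, 31, 33 → 35 (+2 each step).
Buns: 4, 2, 6, 8, 14, 22, 36 → 58 (each term is the sum of the two before it).
Putting it together: 35 rolls, 58 buns.

35 rolls, 58 buns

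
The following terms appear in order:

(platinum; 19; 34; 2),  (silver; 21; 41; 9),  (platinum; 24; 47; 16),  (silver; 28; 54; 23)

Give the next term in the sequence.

Metal: alternates platinum ↔ silver, so platinum, silver, platinum, silver → platinum.
Second value — differences are 2, 3, 4, … (increasing by 1 each time): 19, 21, 24, 28 → 33.
Third value: alternating steps +7, +6, +7, +6, …; 34, 41, 47, 54 → 60.
Fourth value goes 2, 9, 16, 23 → 30 (+7 each step).
So the next term is (platinum; 33; 60; 30).

(platinum; 33; 60; 30)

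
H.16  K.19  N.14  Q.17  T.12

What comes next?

W.15

Letter — letters move forward 3 places in the alphabet: H, K, N, Q, T → W.
Second component: alternating steps +3, −5, +3, −5, …; 16, 19, 14, 17, 12 → 15.
Putting it together: W.15.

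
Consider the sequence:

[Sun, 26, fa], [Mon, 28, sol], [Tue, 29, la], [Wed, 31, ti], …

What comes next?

Day: Sun, Mon, Tue, Wed → Thu (runs through the weekdays Mon→Sun).
Second value: 26, 28, 29, 31 → 32 (alternating steps +2, +1, +2, +1, …).
Note: runs through the solfège scale do→ti, so fa, sol, la, ti → do.
So the next term is [Thu, 32, do].

[Thu, 32, do]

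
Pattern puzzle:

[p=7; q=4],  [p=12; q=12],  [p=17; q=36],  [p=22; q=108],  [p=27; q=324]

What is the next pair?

[p=32; q=972]

P goes 7, 12, 17, 22, 27 → 32 (+5 each step).
For the q, ×3 each step: 4, 12, 36, 108, 324 → 972.
Putting it together: [p=32; q=972].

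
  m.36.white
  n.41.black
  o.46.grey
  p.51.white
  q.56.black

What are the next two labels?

Letter: letters move forward 1 place in the alphabet; m, n, o, p, q → r → s.
Second component — +5 each step: 36, 41, 46, 51, 56 → 61 → 66.
Shade goes white, black, grey, white, black → grey → white (repeats white → black → grey).
So the next two labels are r.61.grey and s.66.white.

r.61.grey then s.66.white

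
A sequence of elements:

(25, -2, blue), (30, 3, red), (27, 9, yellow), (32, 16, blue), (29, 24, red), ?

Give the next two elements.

(34, 33, yellow), (31, 43, blue)

First coordinate: alternating steps +5, −3, +5, −3, …, so 25, 30, 27, 32, 29 → 34 → 31.
Second coordinate goes -2, 3, 9, 16, 24 → 33 → 43 (differences are 5, 6, 7, … (increasing by 1 each time)).
Colour: blue, red, yellow, blue, red → yellow → blue (repeats blue → red → yellow).
Putting the parts together: (34, 33, yellow) and then (31, 43, blue).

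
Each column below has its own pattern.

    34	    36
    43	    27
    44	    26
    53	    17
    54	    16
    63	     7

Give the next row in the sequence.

64  6

First component goes 34, 43, 44, 53, 54, 63 → 64 (alternating steps +9, +1, +9, +1, …).
Second component goes 36, 27, 26, 17, 16, 7 → 6 (together with the first component always sums to 70).
So the next row is 64  6.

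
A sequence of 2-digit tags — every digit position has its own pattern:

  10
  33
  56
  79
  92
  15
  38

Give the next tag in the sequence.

51

First digit — +2 each step, mod 10: 1, 3, 5, 7, 9, 1, 3 → 5.
Second digit: 0, 3, 6, 9, 2, 5, 8 → 1 (+3 each step, mod 10).
So the next tag is 51.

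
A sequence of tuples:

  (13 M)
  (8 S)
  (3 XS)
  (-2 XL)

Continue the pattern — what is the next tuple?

First slot: −5 each step; 13, 8, 3, -2 → -7.
Size — runs backward through clothing sizes XS→XL: M, S, XS, XL → L.
Combining the parts gives (-7 L).

(-7 L)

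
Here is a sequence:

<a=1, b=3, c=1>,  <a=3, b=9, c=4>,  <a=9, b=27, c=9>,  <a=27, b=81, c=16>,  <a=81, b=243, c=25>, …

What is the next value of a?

243

A: 1, 3, 9, 27, 81 → 243 (×3 each step).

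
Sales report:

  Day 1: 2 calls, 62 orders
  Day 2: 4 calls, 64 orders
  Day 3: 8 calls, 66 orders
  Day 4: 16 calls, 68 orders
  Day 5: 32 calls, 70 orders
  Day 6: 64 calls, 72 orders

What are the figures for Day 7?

128 calls, 74 orders

Calls — ×2 each step: 2, 4, 8, 16, 32, 64 → 128.
For the orders, +2 each step: 62, 64, 66, 68, 70, 72 → 74.
Putting it together: 128 calls, 74 orders.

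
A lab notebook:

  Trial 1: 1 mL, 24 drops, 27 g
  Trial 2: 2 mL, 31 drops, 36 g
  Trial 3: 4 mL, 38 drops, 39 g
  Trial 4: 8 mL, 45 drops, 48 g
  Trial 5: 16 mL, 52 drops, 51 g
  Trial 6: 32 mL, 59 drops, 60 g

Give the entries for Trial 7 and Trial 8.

64 mL, 66 drops, 63 g; 128 mL, 73 drops, 72 g

ML goes 1, 2, 4, 8, 16, 32 → 64 → 128 (×2 each step).
Drops: +7 each step, so 24, 31, 38, 45, 52, 59 → 66 → 73.
For the g, alternating steps +9, +3, +9, +3, …: 27, 36, 39, 48, 51, 60 → 63 → 72.
Putting the parts together: 64 mL, 66 drops, 63 g and then 128 mL, 73 drops, 72 g.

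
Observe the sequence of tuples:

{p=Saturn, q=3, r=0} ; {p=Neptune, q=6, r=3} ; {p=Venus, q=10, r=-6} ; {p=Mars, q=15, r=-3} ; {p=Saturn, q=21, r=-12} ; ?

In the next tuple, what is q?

28

Q: 3, 6, 10, 15, 21 → 28 (differences are 3, 4, 5, … (increasing by 1 each time)).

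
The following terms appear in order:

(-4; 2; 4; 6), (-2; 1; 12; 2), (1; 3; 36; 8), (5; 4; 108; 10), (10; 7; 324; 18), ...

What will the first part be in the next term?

16

For the first part, differences are 2, 3, 4, … (increasing by 1 each time): -4, -2, 1, 5, 10 → 16.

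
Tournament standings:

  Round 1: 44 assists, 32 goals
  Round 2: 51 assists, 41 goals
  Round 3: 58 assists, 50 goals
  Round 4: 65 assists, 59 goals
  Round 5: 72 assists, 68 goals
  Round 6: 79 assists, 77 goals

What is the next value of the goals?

86

For the goals, +9 each step: 32, 41, 50, 59, 68, 77 → 86.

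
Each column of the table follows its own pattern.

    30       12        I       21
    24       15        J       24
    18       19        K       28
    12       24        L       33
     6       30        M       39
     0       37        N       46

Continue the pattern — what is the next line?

First component — −6 each step: 30, 24, 18, 12, 6, 0 → -6.
Second component: differences are 3, 4, 5, … (increasing by 1 each time); 12, 15, 19, 24, 30, 37 → 45.
For the letter, letters move forward 1 place in the alphabet: I, J, K, L, M, N → O.
Fourth component: differences are 3, 4, 5, … (increasing by 1 each time); 21, 24, 28, 33, 39, 46 → 54.
Putting it together: -6  45  O  54.

-6  45  O  54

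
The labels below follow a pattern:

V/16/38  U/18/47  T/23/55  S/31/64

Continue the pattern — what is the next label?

Letter — letters move back 1 place in the alphabet: V, U, T, S → R.
Second component goes 16, 18, 23, 31 → 42 (differences are 2, 5, 8, … (increasing by 3 each time)).
Third component — alternating steps +9, +8, +9, +8, …: 38, 47, 55, 64 → 72.
Putting it together: R/42/72.

R/42/72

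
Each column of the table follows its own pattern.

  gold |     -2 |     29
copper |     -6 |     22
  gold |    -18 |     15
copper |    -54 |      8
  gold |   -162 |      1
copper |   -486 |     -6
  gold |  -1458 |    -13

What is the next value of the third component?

-20

Third component: −7 each step, so 29, 22, 15, 8, 1, -6, -13 → -20.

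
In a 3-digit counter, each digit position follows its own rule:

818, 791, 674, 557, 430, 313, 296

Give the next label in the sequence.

179

First digit goes 8, 7, 6, 5, 4, 3, 2 → 1 (−1 each step, mod 10).
Second digit: 1, 9, 7, 5, 3, 1, 9 → 7 (−2 each step, mod 10).
Third digit — +3 each step, mod 10: 8, 1, 4, 7, 0, 3, 6 → 9.
Putting it together: 179.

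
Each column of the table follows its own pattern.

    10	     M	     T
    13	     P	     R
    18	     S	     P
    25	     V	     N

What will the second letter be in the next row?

First component goes 10, 13, 18, 25 → 34 (differences are 3, 5, 7, … (increasing by 2 each time)).
First letter goes M, P, S, V → Y (letters move forward 3 places in the alphabet).
Second letter: letters move back 2 places in the alphabet, so T, R, P, N → L.

L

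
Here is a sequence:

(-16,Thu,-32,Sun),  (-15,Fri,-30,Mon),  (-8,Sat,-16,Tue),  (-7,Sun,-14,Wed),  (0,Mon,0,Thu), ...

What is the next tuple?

First part: alternating steps +1, +7, +1, +7, …, so -16, -15, -8, -7, 0 → 1.
First day: runs through the weekdays Mon→Sun; Thu, Fri, Sat, Sun, Mon → Tue.
Third part: always 2 × the first part, so -32, -30, -16, -14, 0 → 2.
Second day: runs through the weekdays Mon→Sun; Sun, Mon, Tue, Wed, Thu → Fri.
Putting it together: (1,Tue,2,Fri).

(1,Tue,2,Fri)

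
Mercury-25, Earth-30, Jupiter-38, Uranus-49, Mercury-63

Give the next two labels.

Planet: repeats Mercury → Earth → Jupiter → Uranus; Mercury, Earth, Jupiter, Uranus, Mercury → Earth → Jupiter.
Second component: differences are 5, 8, 11, … (increasing by 3 each time), so 25, 30, 38, 49, 63 → 80 → 100.
So the next two labels are Earth-80 and Jupiter-100.

Earth-80, Jupiter-100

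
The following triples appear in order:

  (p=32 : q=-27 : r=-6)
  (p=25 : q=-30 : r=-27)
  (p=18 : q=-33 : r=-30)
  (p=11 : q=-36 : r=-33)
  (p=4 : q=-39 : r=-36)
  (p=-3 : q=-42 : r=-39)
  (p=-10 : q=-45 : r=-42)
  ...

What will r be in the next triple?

P: 32, 25, 18, 11, 4, -3, -10 → -17 (−7 each step).
Q: −3 each step; -27, -30, -33, -36, -39, -42, -45 → -48.
R: always the previous value of the q, so -6, -27, -30, -33, -36, -39, -42 → -45.

-45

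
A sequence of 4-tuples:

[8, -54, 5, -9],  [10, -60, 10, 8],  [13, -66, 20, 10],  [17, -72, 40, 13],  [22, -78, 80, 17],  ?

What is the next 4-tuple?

[28, -84, 160, 22]

First slot — differences are 2, 3, 4, … (increasing by 1 each time): 8, 10, 13, 17, 22 → 28.
Second slot: −6 each step; -54, -60, -66, -72, -78 → -84.
Third slot — ×2 each step: 5, 10, 20, 40, 80 → 160.
Fourth slot goes -9, 8, 10, 13, 17 → 22 (always the previous value of the first slot).
Putting it together: [28, -84, 160, 22].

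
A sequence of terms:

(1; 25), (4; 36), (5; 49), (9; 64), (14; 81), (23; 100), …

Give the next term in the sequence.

(37; 121)

For the first coordinate, each term is the sum of the two before it: 1, 4, 5, 9, 14, 23 → 37.
Second coordinate: perfect squares: 5², 6², 7², …, so 25, 36, 49, 64, 81, 100 → 121.
Combining the parts gives (37; 121).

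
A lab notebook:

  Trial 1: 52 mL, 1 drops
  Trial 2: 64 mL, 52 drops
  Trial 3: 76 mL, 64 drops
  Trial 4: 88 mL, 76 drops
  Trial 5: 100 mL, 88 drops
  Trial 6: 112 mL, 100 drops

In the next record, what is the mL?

124

For the mL, +12 each step: 52, 64, 76, 88, 100, 112 → 124.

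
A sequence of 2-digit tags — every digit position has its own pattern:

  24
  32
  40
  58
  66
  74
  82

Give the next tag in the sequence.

90

First digit goes 2, 3, 4, 5, 6, 7, 8 → 9 (+1 each step, mod 10).
For the second digit, −2 each step, mod 10: 4, 2, 0, 8, 6, 4, 2 → 0.
So the next tag is 90.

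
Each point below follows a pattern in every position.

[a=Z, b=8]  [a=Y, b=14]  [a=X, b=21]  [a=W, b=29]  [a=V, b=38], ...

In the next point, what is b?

B — differences are 6, 7, 8, … (increasing by 1 each time): 8, 14, 21, 29, 38 → 48.

48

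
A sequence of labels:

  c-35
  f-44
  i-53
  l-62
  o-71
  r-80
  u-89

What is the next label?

Letter goes c, f, i, l, o, r, u → x (letters move forward 3 places in the alphabet).
Second component: +9 each step, so 35, 44, 53, 62, 71, 80, 89 → 98.
So the next label is x-98.

x-98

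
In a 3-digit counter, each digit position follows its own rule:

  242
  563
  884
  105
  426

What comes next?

747

First digit: +3 each step, mod 10, so 2, 5, 8, 1, 4 → 7.
Second digit goes 4, 6, 8, 0, 2 → 4 (+2 each step, mod 10).
Third digit goes 2, 3, 4, 5, 6 → 7 (+1 each step, mod 10).
Combining the parts gives 747.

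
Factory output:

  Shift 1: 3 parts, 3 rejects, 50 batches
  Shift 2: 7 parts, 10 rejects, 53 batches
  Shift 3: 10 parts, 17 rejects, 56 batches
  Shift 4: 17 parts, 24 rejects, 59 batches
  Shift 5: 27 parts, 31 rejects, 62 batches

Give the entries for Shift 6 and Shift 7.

44 parts, 38 rejects, 65 batches; 71 parts, 45 rejects, 68 batches

Parts: each term is the sum of the two before it; 3, 7, 10, 17, 27 → 44 → 71.
Rejects: +7 each step, so 3, 10, 17, 24, 31 → 38 → 45.
Batches: +3 each step; 50, 53, 56, 59, 62 → 65 → 68.
So the next two lines are 44 parts, 38 rejects, 65 batches and 71 parts, 45 rejects, 68 batches.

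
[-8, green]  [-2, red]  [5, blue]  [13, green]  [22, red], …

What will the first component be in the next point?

First component: -8, -2, 5, 13, 22 → 32 (differences are 6, 7, 8, … (increasing by 1 each time)).

32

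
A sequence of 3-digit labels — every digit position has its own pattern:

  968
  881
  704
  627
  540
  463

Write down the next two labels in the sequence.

For the first digit, −1 each step, mod 10: 9, 8, 7, 6, 5, 4 → 3 → 2.
Second digit: +2 each step, mod 10; 6, 8, 0, 2, 4, 6 → 8 → 0.
For the third digit, +3 each step, mod 10: 8, 1, 4, 7, 0, 3 → 6 → 9.
Putting the parts together: 386 and then 209.

386 then 209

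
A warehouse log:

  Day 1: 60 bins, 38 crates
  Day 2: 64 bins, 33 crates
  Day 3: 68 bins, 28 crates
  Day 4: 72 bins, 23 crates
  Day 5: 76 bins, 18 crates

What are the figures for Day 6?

80 bins, 13 crates

Bins goes 60, 64, 68, 72, 76 → 80 (+4 each step).
For the crates, −5 each step: 38, 33, 28, 23, 18 → 13.
Putting it together: 80 bins, 13 crates.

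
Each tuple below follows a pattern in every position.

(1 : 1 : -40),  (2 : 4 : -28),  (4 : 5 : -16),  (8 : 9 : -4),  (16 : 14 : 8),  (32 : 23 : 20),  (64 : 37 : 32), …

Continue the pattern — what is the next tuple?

(128 : 60 : 44)

First slot: ×2 each step; 1, 2, 4, 8, 16, 32, 64 → 128.
Second slot: each term is the sum of the two before it, so 1, 4, 5, 9, 14, 23, 37 → 60.
Third slot: -40, -28, -16, -4, 8, 20, 32 → 44 (+12 each step).
Combining the parts gives (128 : 60 : 44).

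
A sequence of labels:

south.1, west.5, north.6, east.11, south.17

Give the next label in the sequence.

For the direction, repeats south → west → north → east: south, west, north, east, south → west.
Second component — each term is the sum of the two before it: 1, 5, 6, 11, 17 → 28.
Combining the parts gives west.28.

west.28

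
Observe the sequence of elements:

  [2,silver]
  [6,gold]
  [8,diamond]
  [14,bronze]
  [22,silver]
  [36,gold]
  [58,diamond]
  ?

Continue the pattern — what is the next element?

First coordinate: each term is the sum of the two before it, so 2, 6, 8, 14, 22, 36, 58 → 94.
Rank: repeats silver → gold → diamond → bronze, so silver, gold, diamond, bronze, silver, gold, diamond → bronze.
Combining the parts gives [94,bronze].

[94,bronze]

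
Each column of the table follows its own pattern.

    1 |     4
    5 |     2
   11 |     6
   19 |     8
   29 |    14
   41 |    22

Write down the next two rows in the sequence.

First component goes 1, 5, 11, 19, 29, 41 → 55 → 71 (differences are 4, 6, 8, … (increasing by 2 each time)).
Second component — each term is the sum of the two before it: 4, 2, 6, 8, 14, 22 → 36 → 58.
Putting the parts together: 55  36 and then 71  58.

55  36; 71  58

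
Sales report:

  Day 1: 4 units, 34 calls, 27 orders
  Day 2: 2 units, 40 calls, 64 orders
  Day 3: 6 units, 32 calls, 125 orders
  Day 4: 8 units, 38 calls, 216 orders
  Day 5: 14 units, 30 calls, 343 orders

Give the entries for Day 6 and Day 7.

22 units, 36 calls, 512 orders; 36 units, 28 calls, 729 orders

For the units, each term is the sum of the two before it: 4, 2, 6, 8, 14 → 22 → 36.
For the calls, alternating steps +6, −8, +6, −8, …: 34, 40, 32, 38, 30 → 36 → 28.
Orders: perfect cubes: 3³, 4³, 5³, …, so 27, 64, 125, 216, 343 → 512 → 729.
Putting the parts together: 22 units, 36 calls, 512 orders and then 36 units, 28 calls, 729 orders.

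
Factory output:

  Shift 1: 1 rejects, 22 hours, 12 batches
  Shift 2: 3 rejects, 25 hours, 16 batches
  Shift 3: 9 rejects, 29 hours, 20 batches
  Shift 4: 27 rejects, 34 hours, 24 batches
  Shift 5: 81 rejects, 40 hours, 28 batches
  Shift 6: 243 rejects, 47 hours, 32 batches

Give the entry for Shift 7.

729 rejects, 55 hours, 36 batches

Rejects: 1, 3, 9, 27, 81, 243 → 729 (×3 each step).
Hours: differences are 3, 4, 5, … (increasing by 1 each time), so 22, 25, 29, 34, 40, 47 → 55.
Batches: +4 each step; 12, 16, 20, 24, 28, 32 → 36.
Putting it together: 729 rejects, 55 hours, 36 batches.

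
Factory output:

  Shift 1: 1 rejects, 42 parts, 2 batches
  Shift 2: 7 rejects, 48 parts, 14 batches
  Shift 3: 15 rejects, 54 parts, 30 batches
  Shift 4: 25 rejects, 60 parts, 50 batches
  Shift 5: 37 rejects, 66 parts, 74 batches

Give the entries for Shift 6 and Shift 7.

For the rejects, differences are 6, 8, 10, … (increasing by 2 each time): 1, 7, 15, 25, 37 → 51 → 67.
Parts — +6 each step: 42, 48, 54, 60, 66 → 72 → 78.
Batches goes 2, 14, 30, 50, 74 → 102 → 134 (always 2 × the rejects).
Putting the parts together: 51 rejects, 72 parts, 102 batches and then 67 rejects, 78 parts, 134 batches.

51 rejects, 72 parts, 102 batches; 67 rejects, 78 parts, 134 batches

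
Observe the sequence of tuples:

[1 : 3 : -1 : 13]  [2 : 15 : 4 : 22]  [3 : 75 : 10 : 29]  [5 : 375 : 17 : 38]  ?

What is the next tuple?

[8 : 1875 : 25 : 45]

First component: each term is the sum of the two before it; 1, 2, 3, 5 → 8.
Second component — ×5 each step: 3, 15, 75, 375 → 1875.
For the third component, differences are 5, 6, 7, … (increasing by 1 each time): -1, 4, 10, 17 → 25.
Fourth component: alternating steps +9, +7, +9, +7, …; 13, 22, 29, 38 → 45.
So the next tuple is [8 : 1875 : 25 : 45].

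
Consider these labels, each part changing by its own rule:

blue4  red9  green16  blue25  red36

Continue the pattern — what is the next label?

green49

Colour goes blue, red, green, blue, red → green (repeats blue → red → green).
For the second component, perfect squares: 2², 3², 4², …: 4, 9, 16, 25, 36 → 49.
So the next label is green49.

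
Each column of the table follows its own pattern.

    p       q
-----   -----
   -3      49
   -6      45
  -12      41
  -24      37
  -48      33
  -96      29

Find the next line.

-192  25

Column p: -3, -6, -12, -24, -48, -96 → -192 (×2 each step).
Column q: −4 each step, so 49, 45, 41, 37, 33, 29 → 25.
Combining the parts gives -192  25.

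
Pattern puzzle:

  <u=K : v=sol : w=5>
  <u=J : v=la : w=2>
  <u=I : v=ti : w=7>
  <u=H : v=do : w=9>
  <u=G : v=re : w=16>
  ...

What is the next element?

U: K, J, I, H, G → F (letters move back 1 place in the alphabet).
V — runs through the solfège scale do→ti: sol, la, ti, do, re → mi.
W: each term is the sum of the two before it, so 5, 2, 7, 9, 16 → 25.
So the next element is <u=F : v=mi : w=25>.

<u=F : v=mi : w=25>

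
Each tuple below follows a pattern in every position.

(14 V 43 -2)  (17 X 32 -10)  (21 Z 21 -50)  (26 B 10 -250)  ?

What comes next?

(32 D -1 -1250)

First entry goes 14, 17, 21, 26 → 32 (differences are 3, 4, 5, … (increasing by 1 each time)).
Letter: V, X, Z, B → D (letters move forward 2 places in the alphabet, wrapping Z→A).
Third entry goes 43, 32, 21, 10 → -1 (−11 each step).
Fourth entry — ×5 each step: -2, -10, -50, -250 → -1250.
Combining the parts gives (32 D -1 -1250).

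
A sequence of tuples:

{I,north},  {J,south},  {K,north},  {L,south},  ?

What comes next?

Letter — letters move forward 1 place in the alphabet: I, J, K, L → M.
Direction goes north, south, north, south → north (alternates north ↔ south).
Combining the parts gives {M,north}.

{M,north}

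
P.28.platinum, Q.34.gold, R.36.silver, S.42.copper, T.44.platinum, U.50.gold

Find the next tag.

Letter — letters move forward 1 place in the alphabet: P, Q, R, S, T, U → V.
Second component — alternating steps +6, +2, +6, +2, …: 28, 34, 36, 42, 44, 50 → 52.
Metal: repeats platinum → gold → silver → copper; platinum, gold, silver, copper, platinum, gold → silver.
Putting it together: V.52.silver.

V.52.silver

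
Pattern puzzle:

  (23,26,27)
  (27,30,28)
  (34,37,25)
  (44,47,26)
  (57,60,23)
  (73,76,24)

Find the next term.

(92,95,21)

For the first entry, differences are 4, 7, 10, … (increasing by 3 each time): 23, 27, 34, 44, 57, 73 → 92.
Second entry goes 26, 30, 37, 47, 60, 76 → 95 (differences are 4, 7, 10, … (increasing by 3 each time)).
Third entry: alternating steps +1, −3, +1, −3, …; 27, 28, 25, 26, 23, 24 → 21.
Putting it together: (92,95,21).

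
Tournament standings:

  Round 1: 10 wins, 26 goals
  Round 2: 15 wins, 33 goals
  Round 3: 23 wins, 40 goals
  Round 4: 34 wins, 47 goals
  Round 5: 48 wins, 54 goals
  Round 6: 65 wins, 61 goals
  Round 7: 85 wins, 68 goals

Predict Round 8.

108 wins, 75 goals

Wins — differences are 5, 8, 11, … (increasing by 3 each time): 10, 15, 23, 34, 48, 65, 85 → 108.
Goals: +7 each step, so 26, 33, 40, 47, 54, 61, 68 → 75.
Putting it together: 108 wins, 75 goals.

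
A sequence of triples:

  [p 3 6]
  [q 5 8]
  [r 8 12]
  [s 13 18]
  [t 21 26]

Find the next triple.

Letter — letters move forward 1 place in the alphabet: p, q, r, s, t → u.
Second coordinate: each term is the sum of the two before it; 3, 5, 8, 13, 21 → 34.
Third coordinate: differences are 2, 4, 6, … (increasing by 2 each time); 6, 8, 12, 18, 26 → 36.
So the next triple is [u 34 36].

[u 34 36]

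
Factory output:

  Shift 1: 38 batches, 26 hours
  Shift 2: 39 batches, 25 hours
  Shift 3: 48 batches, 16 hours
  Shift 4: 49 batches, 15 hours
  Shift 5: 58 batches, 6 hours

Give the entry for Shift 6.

59 batches, 5 hours

Batches — alternating steps +1, +9, +1, +9, …: 38, 39, 48, 49, 58 → 59.
Hours — together with the batches always sums to 64: 26, 25, 16, 15, 6 → 5.
So the next record is 59 batches, 5 hours.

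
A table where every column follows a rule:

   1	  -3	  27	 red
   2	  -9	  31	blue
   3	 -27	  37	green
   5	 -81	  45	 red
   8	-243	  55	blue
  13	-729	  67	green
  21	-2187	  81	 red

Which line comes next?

34  -6561  97  blue

First component goes 1, 2, 3, 5, 8, 13, 21 → 34 (each term is the sum of the two before it).
Second component — ×3 each step: -3, -9, -27, -81, -243, -729, -2187 → -6561.
Third component: 27, 31, 37, 45, 55, 67, 81 → 97 (differences are 4, 6, 8, … (increasing by 2 each time)).
Colour — repeats red → blue → green: red, blue, green, red, blue, green, red → blue.
Combining the parts gives 34  -6561  97  blue.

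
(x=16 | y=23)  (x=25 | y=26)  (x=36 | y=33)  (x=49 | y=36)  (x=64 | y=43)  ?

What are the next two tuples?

For the x, perfect squares: 4², 5², 6², …: 16, 25, 36, 49, 64 → 81 → 100.
Y — alternating steps +3, +7, +3, +7, …: 23, 26, 33, 36, 43 → 46 → 53.
Putting the parts together: (x=81 | y=46) and then (x=100 | y=53).

(x=81 | y=46), (x=100 | y=53)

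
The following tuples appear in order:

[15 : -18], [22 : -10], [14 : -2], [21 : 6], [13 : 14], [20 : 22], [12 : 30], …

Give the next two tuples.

[19 : 38], [11 : 46]

First component goes 15, 22, 14, 21, 13, 20, 12 → 19 → 11 (alternating steps +7, −8, +7, −8, …).
Second component — +8 each step: -18, -10, -2, 6, 14, 22, 30 → 38 → 46.
Putting the parts together: [19 : 38] and then [11 : 46].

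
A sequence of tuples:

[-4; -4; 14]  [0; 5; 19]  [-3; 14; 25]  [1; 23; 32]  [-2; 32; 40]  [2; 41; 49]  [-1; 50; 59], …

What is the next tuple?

First entry: -4, 0, -3, 1, -2, 2, -1 → 3 (alternating steps +4, −3, +4, −3, …).
Second entry: +9 each step, so -4, 5, 14, 23, 32, 41, 50 → 59.
Third entry — differences are 5, 6, 7, … (increasing by 1 each time): 14, 19, 25, 32, 40, 49, 59 → 70.
Putting it together: [3; 59; 70].

[3; 59; 70]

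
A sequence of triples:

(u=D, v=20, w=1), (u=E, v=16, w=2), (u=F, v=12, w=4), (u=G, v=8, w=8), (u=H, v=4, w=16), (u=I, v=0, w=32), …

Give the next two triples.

U: letters move forward 1 place in the alphabet; D, E, F, G, H, I → J → K.
V — −4 each step: 20, 16, 12, 8, 4, 0 → -4 → -8.
W: 1, 2, 4, 8, 16, 32 → 64 → 128 (×2 each step).
Putting the parts together: (u=J, v=-4, w=64) and then (u=K, v=-8, w=128).

(u=J, v=-4, w=64), (u=K, v=-8, w=128)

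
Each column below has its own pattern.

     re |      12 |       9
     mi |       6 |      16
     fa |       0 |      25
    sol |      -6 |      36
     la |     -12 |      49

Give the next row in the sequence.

ti  -18  64

For the note, runs through the solfège scale do→ti: re, mi, fa, sol, la → ti.
Second component: 12, 6, 0, -6, -12 → -18 (−6 each step).
Third component: perfect squares: 3², 4², 5², …, so 9, 16, 25, 36, 49 → 64.
Putting it together: ti  -18  64.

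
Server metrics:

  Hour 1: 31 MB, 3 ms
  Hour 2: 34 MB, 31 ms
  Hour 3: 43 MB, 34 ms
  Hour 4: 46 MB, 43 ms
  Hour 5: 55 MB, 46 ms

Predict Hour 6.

58 MB, 55 ms

MB: alternating steps +3, +9, +3, +9, …, so 31, 34, 43, 46, 55 → 58.
Ms: always the previous value of the MB, so 3, 31, 34, 43, 46 → 55.
Putting it together: 58 MB, 55 ms.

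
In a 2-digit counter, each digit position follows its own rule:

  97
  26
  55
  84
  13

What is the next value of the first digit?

4

First digit: +3 each step, mod 10; 9, 2, 5, 8, 1 → 4.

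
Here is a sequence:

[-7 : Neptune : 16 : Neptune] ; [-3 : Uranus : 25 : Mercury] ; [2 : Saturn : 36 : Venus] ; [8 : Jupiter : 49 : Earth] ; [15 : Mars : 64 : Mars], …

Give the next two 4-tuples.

[23 : Earth : 81 : Jupiter], [32 : Venus : 100 : Saturn]

First slot goes -7, -3, 2, 8, 15 → 23 → 32 (differences are 4, 5, 6, … (increasing by 1 each time)).
First planet: runs backward through the planets Mercury→Neptune, so Neptune, Uranus, Saturn, Jupiter, Mars → Earth → Venus.
Third slot: perfect squares: 4², 5², 6², …; 16, 25, 36, 49, 64 → 81 → 100.
Second planet: runs through the planets Mercury→Neptune, so Neptune, Mercury, Venus, Earth, Mars → Jupiter → Saturn.
Putting the parts together: [23 : Earth : 81 : Jupiter] and then [32 : Venus : 100 : Saturn].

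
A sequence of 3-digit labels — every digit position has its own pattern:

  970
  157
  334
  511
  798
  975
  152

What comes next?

339

First digit: +2 each step, mod 10; 9, 1, 3, 5, 7, 9, 1 → 3.
For the second digit, −2 each step, mod 10: 7, 5, 3, 1, 9, 7, 5 → 3.
Third digit — −3 each step, mod 10: 0, 7, 4, 1, 8, 5, 2 → 9.
Putting it together: 339.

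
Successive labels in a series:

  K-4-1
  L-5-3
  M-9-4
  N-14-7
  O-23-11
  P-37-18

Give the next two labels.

Letter: letters move forward 1 place in the alphabet, so K, L, M, N, O, P → Q → R.
For the second component, each term is the sum of the two before it: 4, 5, 9, 14, 23, 37 → 60 → 97.
Third component: each term is the sum of the two before it, so 1, 3, 4, 7, 11, 18 → 29 → 47.
So the next two labels are Q-60-29 and R-97-47.

Q-60-29, R-97-47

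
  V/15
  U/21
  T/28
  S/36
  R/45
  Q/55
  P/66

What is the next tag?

O/78

Letter — letters move back 1 place in the alphabet: V, U, T, S, R, Q, P → O.
Second component: differences are 6, 7, 8, … (increasing by 1 each time), so 15, 21, 28, 36, 45, 55, 66 → 78.
So the next tag is O/78.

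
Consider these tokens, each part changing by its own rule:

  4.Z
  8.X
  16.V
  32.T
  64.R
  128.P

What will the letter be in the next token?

First component: 4, 8, 16, 32, 64, 128 → 256 (×2 each step).
For the letter, letters move back 2 places in the alphabet: Z, X, V, T, R, P → N.

N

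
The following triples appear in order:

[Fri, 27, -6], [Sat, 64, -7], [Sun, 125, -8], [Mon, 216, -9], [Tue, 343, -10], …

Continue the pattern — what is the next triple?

Day: runs through the weekdays Mon→Sun; Fri, Sat, Sun, Mon, Tue → Wed.
Second part — perfect cubes: 3³, 4³, 5³, …: 27, 64, 125, 216, 343 → 512.
Third part: −1 each step; -6, -7, -8, -9, -10 → -11.
Putting it together: [Wed, 512, -11].

[Wed, 512, -11]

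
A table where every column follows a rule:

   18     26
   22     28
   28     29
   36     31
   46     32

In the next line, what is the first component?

First component: 18, 22, 28, 36, 46 → 58 (differences are 4, 6, 8, … (increasing by 2 each time)).

58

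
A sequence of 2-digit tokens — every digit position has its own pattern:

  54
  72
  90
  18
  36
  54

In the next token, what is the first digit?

7

First digit goes 5, 7, 9, 1, 3, 5 → 7 (+2 each step, mod 10).
Second digit — −2 each step, mod 10: 4, 2, 0, 8, 6, 4 → 2.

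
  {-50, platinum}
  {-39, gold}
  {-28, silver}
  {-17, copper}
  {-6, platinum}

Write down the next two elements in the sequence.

First slot: +11 each step, so -50, -39, -28, -17, -6 → 5 → 16.
Metal: repeats platinum → gold → silver → copper, so platinum, gold, silver, copper, platinum → gold → silver.
So the next two elements are {5, gold} and {16, silver}.

{5, gold}, {16, silver}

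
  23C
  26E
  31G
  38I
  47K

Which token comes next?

58M

First component: 23, 26, 31, 38, 47 → 58 (differences are 3, 5, 7, … (increasing by 2 each time)).
Letter goes C, E, G, I, K → M (letters move forward 2 places in the alphabet).
So the next token is 58M.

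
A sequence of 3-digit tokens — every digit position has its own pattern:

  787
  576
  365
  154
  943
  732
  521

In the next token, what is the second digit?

1

For the second digit, −1 each step, mod 10: 8, 7, 6, 5, 4, 3, 2 → 1.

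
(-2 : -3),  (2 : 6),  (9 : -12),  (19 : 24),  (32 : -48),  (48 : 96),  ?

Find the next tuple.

For the first component, differences are 4, 7, 10, … (increasing by 3 each time): -2, 2, 9, 19, 32, 48 → 67.
For the second component, ×(-2) each step: -3, 6, -12, 24, -48, 96 → -192.
Combining the parts gives (67 : -192).

(67 : -192)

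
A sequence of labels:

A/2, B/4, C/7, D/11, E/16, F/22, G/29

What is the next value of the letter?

For the letter, letters move forward 1 place in the alphabet: A, B, C, D, E, F, G → H.

H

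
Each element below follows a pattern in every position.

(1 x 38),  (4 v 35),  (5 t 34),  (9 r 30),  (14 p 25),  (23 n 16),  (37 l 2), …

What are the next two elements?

(60 j -21), (97 h -58)

First entry: 1, 4, 5, 9, 14, 23, 37 → 60 → 97 (each term is the sum of the two before it).
Letter: x, v, t, r, p, n, l → j → h (letters move back 2 places in the alphabet).
Third entry: together with the first entry always sums to 39; 38, 35, 34, 30, 25, 16, 2 → -21 → -58.
Putting the parts together: (60 j -21) and then (97 h -58).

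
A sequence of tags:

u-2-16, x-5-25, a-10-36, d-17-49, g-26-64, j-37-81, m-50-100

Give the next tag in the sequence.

p-65-121

Letter — letters move forward 3 places in the alphabet, wrapping Z→A: u, x, a, d, g, j, m → p.
For the second component, differences are 3, 5, 7, … (increasing by 2 each time): 2, 5, 10, 17, 26, 37, 50 → 65.
Third component: perfect squares: 4², 5², 6², …; 16, 25, 36, 49, 64, 81, 100 → 121.
So the next tag is p-65-121.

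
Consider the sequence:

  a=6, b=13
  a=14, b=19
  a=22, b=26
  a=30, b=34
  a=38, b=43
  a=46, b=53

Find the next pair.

A — +8 each step: 6, 14, 22, 30, 38, 46 → 54.
For the b, differences are 6, 7, 8, … (increasing by 1 each time): 13, 19, 26, 34, 43, 53 → 64.
So the next pair is a=54, b=64.

a=54, b=64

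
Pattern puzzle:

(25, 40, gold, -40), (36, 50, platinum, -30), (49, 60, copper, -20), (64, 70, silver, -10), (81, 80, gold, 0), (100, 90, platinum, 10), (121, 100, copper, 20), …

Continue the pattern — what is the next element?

First component — perfect squares: 5², 6², 7², …: 25, 36, 49, 64, 81, 100, 121 → 144.
Second component: +10 each step, so 40, 50, 60, 70, 80, 90, 100 → 110.
For the metal, repeats gold → platinum → copper → silver: gold, platinum, copper, silver, gold, platinum, copper → silver.
Fourth component: +10 each step, so -40, -30, -20, -10, 0, 10, 20 → 30.
So the next element is (144, 110, silver, 30).

(144, 110, silver, 30)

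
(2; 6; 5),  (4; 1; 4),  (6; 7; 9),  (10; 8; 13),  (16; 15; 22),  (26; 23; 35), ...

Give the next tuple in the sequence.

For the first slot, each term is the sum of the two before it: 2, 4, 6, 10, 16, 26 → 42.
Second slot goes 6, 1, 7, 8, 15, 23 → 38 (each term is the sum of the two before it).
For the third slot, each term is the sum of the two before it: 5, 4, 9, 13, 22, 35 → 57.
Putting it together: (42; 38; 57).

(42; 38; 57)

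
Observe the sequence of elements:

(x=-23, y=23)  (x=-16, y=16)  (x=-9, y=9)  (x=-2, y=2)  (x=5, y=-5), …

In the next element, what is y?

-12

X — +7 each step: -23, -16, -9, -2, 5 → 12.
Y — together with the x always sums to 0: 23, 16, 9, 2, -5 → -12.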